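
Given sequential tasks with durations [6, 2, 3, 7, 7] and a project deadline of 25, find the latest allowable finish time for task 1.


LF(activity 1) = deadline - sum of successor durations
Successors: activities 2 through 5 with durations [2, 3, 7, 7]
Sum of successor durations = 19
LF = 25 - 19 = 6

6


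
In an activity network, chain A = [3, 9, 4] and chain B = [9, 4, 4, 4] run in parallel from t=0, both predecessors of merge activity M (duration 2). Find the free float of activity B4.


ES(B4) = sum of predecessors on chain B = 17
EF(B4) = ES + duration = 17 + 4 = 21
Successor of B4 is M. ES(M) = max(sum(A), sum(B)) = max(16, 21) = 21
Free float = ES(successor) - EF(current) = 21 - 21 = 0

0


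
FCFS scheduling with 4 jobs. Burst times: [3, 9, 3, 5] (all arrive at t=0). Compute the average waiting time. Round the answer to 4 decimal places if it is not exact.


FCFS order (as given): [3, 9, 3, 5]
Waiting times:
  Job 1: wait = 0
  Job 2: wait = 3
  Job 3: wait = 12
  Job 4: wait = 15
Sum of waiting times = 30
Average waiting time = 30/4 = 7.5

7.5


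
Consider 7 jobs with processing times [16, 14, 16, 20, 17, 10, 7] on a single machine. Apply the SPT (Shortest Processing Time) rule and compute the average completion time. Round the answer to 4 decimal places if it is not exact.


Sort jobs by processing time (SPT order): [7, 10, 14, 16, 16, 17, 20]
Compute completion times sequentially:
  Job 1: processing = 7, completes at 7
  Job 2: processing = 10, completes at 17
  Job 3: processing = 14, completes at 31
  Job 4: processing = 16, completes at 47
  Job 5: processing = 16, completes at 63
  Job 6: processing = 17, completes at 80
  Job 7: processing = 20, completes at 100
Sum of completion times = 345
Average completion time = 345/7 = 49.2857

49.2857


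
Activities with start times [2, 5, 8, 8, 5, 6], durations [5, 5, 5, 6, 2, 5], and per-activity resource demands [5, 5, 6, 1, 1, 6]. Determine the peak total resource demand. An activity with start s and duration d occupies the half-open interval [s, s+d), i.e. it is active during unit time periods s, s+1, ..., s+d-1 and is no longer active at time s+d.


Each activity i is active on [start_i, start_i + duration_i).
Compute total resource usage per time slot:
  t=0: active resources = [], total = 0
  t=1: active resources = [], total = 0
  t=2: active resources = [5], total = 5
  t=3: active resources = [5], total = 5
  t=4: active resources = [5], total = 5
  t=5: active resources = [5, 5, 1], total = 11
  t=6: active resources = [5, 5, 1, 6], total = 17
  t=7: active resources = [5, 6], total = 11
  t=8: active resources = [5, 6, 1, 6], total = 18
  t=9: active resources = [5, 6, 1, 6], total = 18
  t=10: active resources = [6, 1, 6], total = 13
  t=11: active resources = [6, 1], total = 7
  t=12: active resources = [6, 1], total = 7
  t=13: active resources = [1], total = 1
Peak resource demand = 18

18


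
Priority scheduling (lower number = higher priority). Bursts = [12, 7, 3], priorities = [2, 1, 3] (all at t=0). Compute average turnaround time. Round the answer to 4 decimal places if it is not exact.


Sort by priority (ascending = highest first):
Order: [(1, 7), (2, 12), (3, 3)]
Completion times:
  Priority 1, burst=7, C=7
  Priority 2, burst=12, C=19
  Priority 3, burst=3, C=22
Average turnaround = 48/3 = 16.0

16.0


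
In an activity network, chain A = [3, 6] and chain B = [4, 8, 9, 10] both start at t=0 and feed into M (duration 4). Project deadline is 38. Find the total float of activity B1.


Forward pass: ES(B1) = sum of predecessors on chain B = 0
EF = ES + duration = 0 + 4 = 4
Backward pass: LF(M) = deadline = 38; LS(M) = 38 - 4 = 34
LF(B1) = LS(M) - sum(successors on chain B) = 34 - 27 = 7
LS = LF - duration = 7 - 4 = 3
Total float = LS - ES = 3 - 0 = 3

3


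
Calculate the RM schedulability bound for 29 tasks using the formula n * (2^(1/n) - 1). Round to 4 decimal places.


Compute 2^(1/29) = 1.0241895602
Subtract 1: 1.0241895602 - 1 = 0.0241895602
Multiply by n: 29 * 0.0241895602 = 0.7014972458
Round to 4 dp: 0.7015

0.7015


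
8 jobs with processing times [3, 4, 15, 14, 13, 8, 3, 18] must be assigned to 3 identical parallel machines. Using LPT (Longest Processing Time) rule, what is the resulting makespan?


Sort jobs in decreasing order (LPT): [18, 15, 14, 13, 8, 4, 3, 3]
Assign each job to the least loaded machine:
  Machine 1: jobs [18, 4, 3], load = 25
  Machine 2: jobs [15, 8, 3], load = 26
  Machine 3: jobs [14, 13], load = 27
Makespan = max load = 27

27


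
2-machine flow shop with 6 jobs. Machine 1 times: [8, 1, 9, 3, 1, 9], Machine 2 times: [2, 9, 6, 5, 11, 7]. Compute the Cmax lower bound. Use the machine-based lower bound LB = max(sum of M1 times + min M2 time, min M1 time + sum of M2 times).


LB1 = sum(M1 times) + min(M2 times) = 31 + 2 = 33
LB2 = min(M1 times) + sum(M2 times) = 1 + 40 = 41
Lower bound = max(LB1, LB2) = max(33, 41) = 41

41


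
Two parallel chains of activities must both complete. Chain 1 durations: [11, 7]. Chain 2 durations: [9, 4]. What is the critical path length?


Path A total = 11 + 7 = 18
Path B total = 9 + 4 = 13
Critical path = longest path = max(18, 13) = 18

18


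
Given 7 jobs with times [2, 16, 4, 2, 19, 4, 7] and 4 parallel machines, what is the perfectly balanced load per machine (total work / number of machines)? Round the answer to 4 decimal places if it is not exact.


Total processing time = 2 + 16 + 4 + 2 + 19 + 4 + 7 = 54
Number of machines = 4
Ideal balanced load = 54 / 4 = 13.5

13.5


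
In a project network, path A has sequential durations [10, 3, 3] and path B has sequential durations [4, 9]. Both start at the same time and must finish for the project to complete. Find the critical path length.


Path A total = 10 + 3 + 3 = 16
Path B total = 4 + 9 = 13
Critical path = longest path = max(16, 13) = 16

16


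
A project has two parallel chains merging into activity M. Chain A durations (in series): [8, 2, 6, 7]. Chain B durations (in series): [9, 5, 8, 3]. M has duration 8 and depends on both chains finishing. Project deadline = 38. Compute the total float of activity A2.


Forward pass: ES(A2) = sum of predecessors on chain A = 8
EF = ES + duration = 8 + 2 = 10
Backward pass: LF(M) = deadline = 38; LS(M) = 38 - 8 = 30
LF(A2) = LS(M) - sum(successors on chain A) = 30 - 13 = 17
LS = LF - duration = 17 - 2 = 15
Total float = LS - ES = 15 - 8 = 7

7


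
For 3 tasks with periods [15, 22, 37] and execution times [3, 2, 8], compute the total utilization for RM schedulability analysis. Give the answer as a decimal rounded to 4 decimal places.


Compute individual utilizations (exact fractions):
  Task 1: C/T = 3/15 = 1/5 (approx. 0.2)
  Task 2: C/T = 2/22 = 1/11 (approx. 0.0909)
  Task 3: C/T = 8/37 (approx. 0.2162)
Total utilization U = 1/5 + 1/11 + 8/37 = 1032/2035
Rounded to 4 decimal places: U = 0.5071
RM (Liu & Layland) bound for 3 tasks = 0.779763; compare with U = 1032/2035 (approx. 0.507125)
U <= bound, so schedulable by RM sufficient condition.

0.5071


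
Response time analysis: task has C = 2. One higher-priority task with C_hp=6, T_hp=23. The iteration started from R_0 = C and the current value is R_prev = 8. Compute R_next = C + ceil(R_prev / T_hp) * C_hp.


R_next = C + ceil(R_prev / T_hp) * C_hp
ceil(8 / 23) = ceil(0.3478) = 1
Interference = 1 * 6 = 6
R_next = 2 + 6 = 8
R_next = R_prev, so the iteration has converged (response time = 8).

8


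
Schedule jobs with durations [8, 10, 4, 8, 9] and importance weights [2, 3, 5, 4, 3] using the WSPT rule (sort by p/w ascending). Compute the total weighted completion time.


Compute p/w ratios and sort ascending (WSPT): [(4, 5), (8, 4), (9, 3), (10, 3), (8, 2)]
Compute weighted completion times:
  Job (p=4,w=5): C=4, w*C=5*4=20
  Job (p=8,w=4): C=12, w*C=4*12=48
  Job (p=9,w=3): C=21, w*C=3*21=63
  Job (p=10,w=3): C=31, w*C=3*31=93
  Job (p=8,w=2): C=39, w*C=2*39=78
Total weighted completion time = 302

302


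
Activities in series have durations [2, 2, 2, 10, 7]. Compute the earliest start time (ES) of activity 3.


Activity 3 starts after activities 1 through 2 complete.
Predecessor durations: [2, 2]
ES = 2 + 2 = 4

4


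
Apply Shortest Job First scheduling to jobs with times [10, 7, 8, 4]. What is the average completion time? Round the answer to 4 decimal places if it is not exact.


SJF order (ascending): [4, 7, 8, 10]
Completion times:
  Job 1: burst=4, C=4
  Job 2: burst=7, C=11
  Job 3: burst=8, C=19
  Job 4: burst=10, C=29
Average completion = 63/4 = 15.75

15.75


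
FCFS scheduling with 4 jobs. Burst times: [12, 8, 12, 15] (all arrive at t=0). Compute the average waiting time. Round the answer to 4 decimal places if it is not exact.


FCFS order (as given): [12, 8, 12, 15]
Waiting times:
  Job 1: wait = 0
  Job 2: wait = 12
  Job 3: wait = 20
  Job 4: wait = 32
Sum of waiting times = 64
Average waiting time = 64/4 = 16.0

16.0


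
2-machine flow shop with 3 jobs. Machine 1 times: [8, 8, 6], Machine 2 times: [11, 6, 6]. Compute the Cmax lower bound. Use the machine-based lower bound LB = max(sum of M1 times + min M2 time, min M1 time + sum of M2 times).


LB1 = sum(M1 times) + min(M2 times) = 22 + 6 = 28
LB2 = min(M1 times) + sum(M2 times) = 6 + 23 = 29
Lower bound = max(LB1, LB2) = max(28, 29) = 29

29


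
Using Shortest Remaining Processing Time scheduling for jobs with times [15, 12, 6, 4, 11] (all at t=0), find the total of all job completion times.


Since all jobs arrive at t=0, SRPT equals SPT ordering.
SPT order: [4, 6, 11, 12, 15]
Completion times:
  Job 1: p=4, C=4
  Job 2: p=6, C=10
  Job 3: p=11, C=21
  Job 4: p=12, C=33
  Job 5: p=15, C=48
Total completion time = 4 + 10 + 21 + 33 + 48 = 116

116


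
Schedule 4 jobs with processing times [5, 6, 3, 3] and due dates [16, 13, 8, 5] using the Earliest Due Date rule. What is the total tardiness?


Sort by due date (EDD order): [(3, 5), (3, 8), (6, 13), (5, 16)]
Compute completion times and tardiness:
  Job 1: p=3, d=5, C=3, tardiness=max(0,3-5)=0
  Job 2: p=3, d=8, C=6, tardiness=max(0,6-8)=0
  Job 3: p=6, d=13, C=12, tardiness=max(0,12-13)=0
  Job 4: p=5, d=16, C=17, tardiness=max(0,17-16)=1
Total tardiness = 1

1


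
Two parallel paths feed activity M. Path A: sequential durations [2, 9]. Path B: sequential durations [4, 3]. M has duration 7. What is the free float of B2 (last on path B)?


ES(B2) = sum of predecessors on chain B = 4
EF(B2) = ES + duration = 4 + 3 = 7
Successor of B2 is M. ES(M) = max(sum(A), sum(B)) = max(11, 7) = 11
Free float = ES(successor) - EF(current) = 11 - 7 = 4

4


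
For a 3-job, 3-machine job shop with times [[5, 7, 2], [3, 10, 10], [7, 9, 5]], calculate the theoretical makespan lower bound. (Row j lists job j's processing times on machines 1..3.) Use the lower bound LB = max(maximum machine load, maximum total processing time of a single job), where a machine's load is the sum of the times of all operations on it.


Machine loads:
  Machine 1: 5 + 3 + 7 = 15
  Machine 2: 7 + 10 + 9 = 26
  Machine 3: 2 + 10 + 5 = 17
Max machine load = 26
Job totals:
  Job 1: 14
  Job 2: 23
  Job 3: 21
Max job total = 23
Lower bound = max(26, 23) = 26

26


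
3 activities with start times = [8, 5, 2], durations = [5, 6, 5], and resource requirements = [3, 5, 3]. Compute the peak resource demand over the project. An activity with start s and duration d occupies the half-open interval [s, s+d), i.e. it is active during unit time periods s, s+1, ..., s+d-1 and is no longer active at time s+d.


Each activity i is active on [start_i, start_i + duration_i).
Compute total resource usage per time slot:
  t=0: active resources = [], total = 0
  t=1: active resources = [], total = 0
  t=2: active resources = [3], total = 3
  t=3: active resources = [3], total = 3
  t=4: active resources = [3], total = 3
  t=5: active resources = [5, 3], total = 8
  t=6: active resources = [5, 3], total = 8
  t=7: active resources = [5], total = 5
  t=8: active resources = [3, 5], total = 8
  t=9: active resources = [3, 5], total = 8
  t=10: active resources = [3, 5], total = 8
  t=11: active resources = [3], total = 3
  t=12: active resources = [3], total = 3
Peak resource demand = 8

8


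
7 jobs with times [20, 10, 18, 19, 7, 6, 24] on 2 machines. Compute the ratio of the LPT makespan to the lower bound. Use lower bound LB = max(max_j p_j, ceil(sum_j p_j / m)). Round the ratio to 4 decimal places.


LPT order: [24, 20, 19, 18, 10, 7, 6]
Machine loads after assignment: [55, 49]
LPT makespan = 55
Lower bound = max(max_job, ceil(total/2)) = max(24, 52) = 52
Ratio = 55 / 52 = 1.0577

1.0577


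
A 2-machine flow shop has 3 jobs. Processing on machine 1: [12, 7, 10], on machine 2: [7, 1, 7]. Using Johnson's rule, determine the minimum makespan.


Apply Johnson's rule:
  Group 1 (a <= b): []
  Group 2 (a > b): [(1, 12, 7), (3, 10, 7), (2, 7, 1)]
Optimal job order: [1, 3, 2]
Schedule:
  Job 1: M1 done at 12, M2 done at 19
  Job 3: M1 done at 22, M2 done at 29
  Job 2: M1 done at 29, M2 done at 30
Makespan = 30

30


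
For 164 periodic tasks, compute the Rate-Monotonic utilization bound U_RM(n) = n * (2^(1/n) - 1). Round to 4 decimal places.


Compute 2^(1/164) = 1.0042354515
Subtract 1: 1.0042354515 - 1 = 0.0042354515
Multiply by n: 164 * 0.0042354515 = 0.6946140460
Round to 4 dp: 0.6946

0.6946


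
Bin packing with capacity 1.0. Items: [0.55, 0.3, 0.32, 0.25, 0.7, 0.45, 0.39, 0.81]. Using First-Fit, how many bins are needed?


Place items sequentially using First-Fit:
  Item 0.55 -> new Bin 1
  Item 0.3 -> Bin 1 (now 0.85)
  Item 0.32 -> new Bin 2
  Item 0.25 -> Bin 2 (now 0.57)
  Item 0.7 -> new Bin 3
  Item 0.45 -> new Bin 4
  Item 0.39 -> Bin 2 (now 0.96)
  Item 0.81 -> new Bin 5
Total bins used = 5

5


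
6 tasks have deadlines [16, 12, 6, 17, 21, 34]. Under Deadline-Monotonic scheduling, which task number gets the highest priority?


Sort tasks by relative deadline (ascending):
  Task 3: deadline = 6
  Task 2: deadline = 12
  Task 1: deadline = 16
  Task 4: deadline = 17
  Task 5: deadline = 21
  Task 6: deadline = 34
Priority order (highest first): [3, 2, 1, 4, 5, 6]
Highest priority task = 3

3


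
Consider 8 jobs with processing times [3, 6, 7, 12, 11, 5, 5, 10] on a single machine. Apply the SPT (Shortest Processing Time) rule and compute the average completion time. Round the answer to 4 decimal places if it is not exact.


Sort jobs by processing time (SPT order): [3, 5, 5, 6, 7, 10, 11, 12]
Compute completion times sequentially:
  Job 1: processing = 3, completes at 3
  Job 2: processing = 5, completes at 8
  Job 3: processing = 5, completes at 13
  Job 4: processing = 6, completes at 19
  Job 5: processing = 7, completes at 26
  Job 6: processing = 10, completes at 36
  Job 7: processing = 11, completes at 47
  Job 8: processing = 12, completes at 59
Sum of completion times = 211
Average completion time = 211/8 = 26.375

26.375


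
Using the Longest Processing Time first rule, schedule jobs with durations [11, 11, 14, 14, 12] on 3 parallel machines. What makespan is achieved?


Sort jobs in decreasing order (LPT): [14, 14, 12, 11, 11]
Assign each job to the least loaded machine:
  Machine 1: jobs [14, 11], load = 25
  Machine 2: jobs [14], load = 14
  Machine 3: jobs [12, 11], load = 23
Makespan = max load = 25

25


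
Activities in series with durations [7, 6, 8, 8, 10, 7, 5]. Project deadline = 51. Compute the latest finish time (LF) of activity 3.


LF(activity 3) = deadline - sum of successor durations
Successors: activities 4 through 7 with durations [8, 10, 7, 5]
Sum of successor durations = 30
LF = 51 - 30 = 21

21


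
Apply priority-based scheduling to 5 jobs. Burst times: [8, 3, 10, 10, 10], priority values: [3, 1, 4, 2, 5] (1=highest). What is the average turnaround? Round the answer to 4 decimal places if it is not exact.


Sort by priority (ascending = highest first):
Order: [(1, 3), (2, 10), (3, 8), (4, 10), (5, 10)]
Completion times:
  Priority 1, burst=3, C=3
  Priority 2, burst=10, C=13
  Priority 3, burst=8, C=21
  Priority 4, burst=10, C=31
  Priority 5, burst=10, C=41
Average turnaround = 109/5 = 21.8

21.8


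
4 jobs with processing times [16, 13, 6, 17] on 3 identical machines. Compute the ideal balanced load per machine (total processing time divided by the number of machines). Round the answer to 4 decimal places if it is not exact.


Total processing time = 16 + 13 + 6 + 17 = 52
Number of machines = 3
Ideal balanced load = 52 / 3 = 17.3333

17.3333


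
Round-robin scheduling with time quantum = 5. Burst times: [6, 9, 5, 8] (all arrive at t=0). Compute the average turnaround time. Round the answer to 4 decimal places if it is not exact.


Time quantum = 5
Execution trace:
  J1 runs 5 units, time = 5
  J2 runs 5 units, time = 10
  J3 runs 5 units, time = 15
  J4 runs 5 units, time = 20
  J1 runs 1 units, time = 21
  J2 runs 4 units, time = 25
  J4 runs 3 units, time = 28
Finish times: [21, 25, 15, 28]
Average turnaround = 89/4 = 22.25

22.25


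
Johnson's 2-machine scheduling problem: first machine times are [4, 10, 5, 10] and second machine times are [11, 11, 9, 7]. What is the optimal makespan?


Apply Johnson's rule:
  Group 1 (a <= b): [(1, 4, 11), (3, 5, 9), (2, 10, 11)]
  Group 2 (a > b): [(4, 10, 7)]
Optimal job order: [1, 3, 2, 4]
Schedule:
  Job 1: M1 done at 4, M2 done at 15
  Job 3: M1 done at 9, M2 done at 24
  Job 2: M1 done at 19, M2 done at 35
  Job 4: M1 done at 29, M2 done at 42
Makespan = 42

42


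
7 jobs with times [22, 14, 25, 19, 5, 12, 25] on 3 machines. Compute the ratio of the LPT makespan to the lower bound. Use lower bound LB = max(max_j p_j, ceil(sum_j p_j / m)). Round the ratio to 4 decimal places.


LPT order: [25, 25, 22, 19, 14, 12, 5]
Machine loads after assignment: [39, 42, 41]
LPT makespan = 42
Lower bound = max(max_job, ceil(total/3)) = max(25, 41) = 41
Ratio = 42 / 41 = 1.0244

1.0244


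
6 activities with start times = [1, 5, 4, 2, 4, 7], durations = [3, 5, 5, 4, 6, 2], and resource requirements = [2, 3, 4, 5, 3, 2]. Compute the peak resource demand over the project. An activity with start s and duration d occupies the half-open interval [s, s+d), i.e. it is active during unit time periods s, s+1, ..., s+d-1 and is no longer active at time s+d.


Each activity i is active on [start_i, start_i + duration_i).
Compute total resource usage per time slot:
  t=0: active resources = [], total = 0
  t=1: active resources = [2], total = 2
  t=2: active resources = [2, 5], total = 7
  t=3: active resources = [2, 5], total = 7
  t=4: active resources = [4, 5, 3], total = 12
  t=5: active resources = [3, 4, 5, 3], total = 15
  t=6: active resources = [3, 4, 3], total = 10
  t=7: active resources = [3, 4, 3, 2], total = 12
  t=8: active resources = [3, 4, 3, 2], total = 12
  t=9: active resources = [3, 3], total = 6
Peak resource demand = 15

15


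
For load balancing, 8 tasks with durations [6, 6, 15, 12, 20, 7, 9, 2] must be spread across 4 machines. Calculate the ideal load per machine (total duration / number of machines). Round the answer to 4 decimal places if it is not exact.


Total processing time = 6 + 6 + 15 + 12 + 20 + 7 + 9 + 2 = 77
Number of machines = 4
Ideal balanced load = 77 / 4 = 19.25

19.25


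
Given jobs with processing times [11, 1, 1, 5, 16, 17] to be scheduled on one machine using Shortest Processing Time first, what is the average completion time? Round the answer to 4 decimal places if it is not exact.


Sort jobs by processing time (SPT order): [1, 1, 5, 11, 16, 17]
Compute completion times sequentially:
  Job 1: processing = 1, completes at 1
  Job 2: processing = 1, completes at 2
  Job 3: processing = 5, completes at 7
  Job 4: processing = 11, completes at 18
  Job 5: processing = 16, completes at 34
  Job 6: processing = 17, completes at 51
Sum of completion times = 113
Average completion time = 113/6 = 18.8333

18.8333


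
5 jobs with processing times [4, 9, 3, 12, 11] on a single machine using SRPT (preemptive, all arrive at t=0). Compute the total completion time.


Since all jobs arrive at t=0, SRPT equals SPT ordering.
SPT order: [3, 4, 9, 11, 12]
Completion times:
  Job 1: p=3, C=3
  Job 2: p=4, C=7
  Job 3: p=9, C=16
  Job 4: p=11, C=27
  Job 5: p=12, C=39
Total completion time = 3 + 7 + 16 + 27 + 39 = 92

92


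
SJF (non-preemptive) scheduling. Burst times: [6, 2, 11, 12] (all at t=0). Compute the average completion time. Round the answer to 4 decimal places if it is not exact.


SJF order (ascending): [2, 6, 11, 12]
Completion times:
  Job 1: burst=2, C=2
  Job 2: burst=6, C=8
  Job 3: burst=11, C=19
  Job 4: burst=12, C=31
Average completion = 60/4 = 15.0

15.0


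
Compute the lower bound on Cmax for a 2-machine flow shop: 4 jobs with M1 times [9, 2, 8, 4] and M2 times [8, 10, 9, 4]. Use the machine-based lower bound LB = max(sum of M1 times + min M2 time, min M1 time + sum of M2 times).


LB1 = sum(M1 times) + min(M2 times) = 23 + 4 = 27
LB2 = min(M1 times) + sum(M2 times) = 2 + 31 = 33
Lower bound = max(LB1, LB2) = max(27, 33) = 33

33


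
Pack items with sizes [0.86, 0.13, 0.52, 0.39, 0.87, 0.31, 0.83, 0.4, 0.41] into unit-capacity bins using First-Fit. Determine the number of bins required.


Place items sequentially using First-Fit:
  Item 0.86 -> new Bin 1
  Item 0.13 -> Bin 1 (now 0.99)
  Item 0.52 -> new Bin 2
  Item 0.39 -> Bin 2 (now 0.91)
  Item 0.87 -> new Bin 3
  Item 0.31 -> new Bin 4
  Item 0.83 -> new Bin 5
  Item 0.4 -> Bin 4 (now 0.71)
  Item 0.41 -> new Bin 6
Total bins used = 6

6


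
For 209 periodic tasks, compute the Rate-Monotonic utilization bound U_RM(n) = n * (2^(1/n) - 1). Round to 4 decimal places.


Compute 2^(1/209) = 1.0033219993
Subtract 1: 1.0033219993 - 1 = 0.0033219993
Multiply by n: 209 * 0.0033219993 = 0.6942978537
Round to 4 dp: 0.6943

0.6943


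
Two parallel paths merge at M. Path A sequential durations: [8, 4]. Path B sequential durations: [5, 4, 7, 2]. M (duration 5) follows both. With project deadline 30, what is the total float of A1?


Forward pass: ES(A1) = sum of predecessors on chain A = 0
EF = ES + duration = 0 + 8 = 8
Backward pass: LF(M) = deadline = 30; LS(M) = 30 - 5 = 25
LF(A1) = LS(M) - sum(successors on chain A) = 25 - 4 = 21
LS = LF - duration = 21 - 8 = 13
Total float = LS - ES = 13 - 0 = 13

13


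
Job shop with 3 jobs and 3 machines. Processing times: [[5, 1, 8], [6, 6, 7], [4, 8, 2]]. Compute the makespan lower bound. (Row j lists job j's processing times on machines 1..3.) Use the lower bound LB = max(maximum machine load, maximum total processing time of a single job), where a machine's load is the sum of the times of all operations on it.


Machine loads:
  Machine 1: 5 + 6 + 4 = 15
  Machine 2: 1 + 6 + 8 = 15
  Machine 3: 8 + 7 + 2 = 17
Max machine load = 17
Job totals:
  Job 1: 14
  Job 2: 19
  Job 3: 14
Max job total = 19
Lower bound = max(17, 19) = 19

19


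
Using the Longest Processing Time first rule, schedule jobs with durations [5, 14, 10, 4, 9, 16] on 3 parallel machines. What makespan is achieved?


Sort jobs in decreasing order (LPT): [16, 14, 10, 9, 5, 4]
Assign each job to the least loaded machine:
  Machine 1: jobs [16, 4], load = 20
  Machine 2: jobs [14, 5], load = 19
  Machine 3: jobs [10, 9], load = 19
Makespan = max load = 20

20


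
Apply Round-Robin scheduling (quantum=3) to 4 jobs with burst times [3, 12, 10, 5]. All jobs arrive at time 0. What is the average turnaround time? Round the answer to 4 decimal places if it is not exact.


Time quantum = 3
Execution trace:
  J1 runs 3 units, time = 3
  J2 runs 3 units, time = 6
  J3 runs 3 units, time = 9
  J4 runs 3 units, time = 12
  J2 runs 3 units, time = 15
  J3 runs 3 units, time = 18
  J4 runs 2 units, time = 20
  J2 runs 3 units, time = 23
  J3 runs 3 units, time = 26
  J2 runs 3 units, time = 29
  J3 runs 1 units, time = 30
Finish times: [3, 29, 30, 20]
Average turnaround = 82/4 = 20.5

20.5


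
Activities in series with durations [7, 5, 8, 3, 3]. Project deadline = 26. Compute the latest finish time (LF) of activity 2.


LF(activity 2) = deadline - sum of successor durations
Successors: activities 3 through 5 with durations [8, 3, 3]
Sum of successor durations = 14
LF = 26 - 14 = 12

12


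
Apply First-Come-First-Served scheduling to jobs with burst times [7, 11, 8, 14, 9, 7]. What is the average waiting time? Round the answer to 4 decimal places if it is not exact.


FCFS order (as given): [7, 11, 8, 14, 9, 7]
Waiting times:
  Job 1: wait = 0
  Job 2: wait = 7
  Job 3: wait = 18
  Job 4: wait = 26
  Job 5: wait = 40
  Job 6: wait = 49
Sum of waiting times = 140
Average waiting time = 140/6 = 23.3333

23.3333


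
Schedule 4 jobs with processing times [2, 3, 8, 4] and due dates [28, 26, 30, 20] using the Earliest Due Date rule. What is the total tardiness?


Sort by due date (EDD order): [(4, 20), (3, 26), (2, 28), (8, 30)]
Compute completion times and tardiness:
  Job 1: p=4, d=20, C=4, tardiness=max(0,4-20)=0
  Job 2: p=3, d=26, C=7, tardiness=max(0,7-26)=0
  Job 3: p=2, d=28, C=9, tardiness=max(0,9-28)=0
  Job 4: p=8, d=30, C=17, tardiness=max(0,17-30)=0
Total tardiness = 0

0


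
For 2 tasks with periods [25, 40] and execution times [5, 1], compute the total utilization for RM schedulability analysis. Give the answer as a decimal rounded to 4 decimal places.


Compute individual utilizations (exact fractions):
  Task 1: C/T = 5/25 = 1/5 (approx. 0.2)
  Task 2: C/T = 1/40 (approx. 0.025)
Total utilization U = 1/5 + 1/40 = 9/40
Rounded to 4 decimal places: U = 0.2250
RM (Liu & Layland) bound for 2 tasks = 0.828427; compare with U = 9/40 (approx. 0.225000)
U <= bound, so schedulable by RM sufficient condition.

0.2250


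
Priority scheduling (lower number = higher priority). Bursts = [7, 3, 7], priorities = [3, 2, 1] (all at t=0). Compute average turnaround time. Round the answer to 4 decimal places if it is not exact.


Sort by priority (ascending = highest first):
Order: [(1, 7), (2, 3), (3, 7)]
Completion times:
  Priority 1, burst=7, C=7
  Priority 2, burst=3, C=10
  Priority 3, burst=7, C=17
Average turnaround = 34/3 = 11.3333

11.3333


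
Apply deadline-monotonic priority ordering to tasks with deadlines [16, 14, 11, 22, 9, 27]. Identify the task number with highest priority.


Sort tasks by relative deadline (ascending):
  Task 5: deadline = 9
  Task 3: deadline = 11
  Task 2: deadline = 14
  Task 1: deadline = 16
  Task 4: deadline = 22
  Task 6: deadline = 27
Priority order (highest first): [5, 3, 2, 1, 4, 6]
Highest priority task = 5

5


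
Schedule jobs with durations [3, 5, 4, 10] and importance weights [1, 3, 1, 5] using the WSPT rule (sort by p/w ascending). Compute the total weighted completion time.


Compute p/w ratios and sort ascending (WSPT): [(5, 3), (10, 5), (3, 1), (4, 1)]
Compute weighted completion times:
  Job (p=5,w=3): C=5, w*C=3*5=15
  Job (p=10,w=5): C=15, w*C=5*15=75
  Job (p=3,w=1): C=18, w*C=1*18=18
  Job (p=4,w=1): C=22, w*C=1*22=22
Total weighted completion time = 130

130


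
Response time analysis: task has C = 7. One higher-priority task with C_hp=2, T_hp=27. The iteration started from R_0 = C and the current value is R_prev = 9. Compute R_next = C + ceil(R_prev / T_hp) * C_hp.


R_next = C + ceil(R_prev / T_hp) * C_hp
ceil(9 / 27) = ceil(0.3333) = 1
Interference = 1 * 2 = 2
R_next = 7 + 2 = 9
R_next = R_prev, so the iteration has converged (response time = 9).

9


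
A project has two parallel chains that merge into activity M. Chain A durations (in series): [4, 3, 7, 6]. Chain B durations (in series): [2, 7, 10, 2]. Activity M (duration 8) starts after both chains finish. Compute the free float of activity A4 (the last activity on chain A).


ES(A4) = sum of predecessors on chain A = 14
EF(A4) = ES + duration = 14 + 6 = 20
Successor of A4 is M. ES(M) = max(sum(A), sum(B)) = max(20, 21) = 21
Free float = ES(successor) - EF(current) = 21 - 20 = 1

1


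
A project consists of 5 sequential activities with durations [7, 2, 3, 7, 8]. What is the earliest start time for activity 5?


Activity 5 starts after activities 1 through 4 complete.
Predecessor durations: [7, 2, 3, 7]
ES = 7 + 2 + 3 + 7 = 19

19


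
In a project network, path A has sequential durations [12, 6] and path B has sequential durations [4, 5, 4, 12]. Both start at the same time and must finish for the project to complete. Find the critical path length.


Path A total = 12 + 6 = 18
Path B total = 4 + 5 + 4 + 12 = 25
Critical path = longest path = max(18, 25) = 25

25


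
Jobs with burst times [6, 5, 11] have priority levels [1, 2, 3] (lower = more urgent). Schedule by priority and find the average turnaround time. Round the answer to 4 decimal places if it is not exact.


Sort by priority (ascending = highest first):
Order: [(1, 6), (2, 5), (3, 11)]
Completion times:
  Priority 1, burst=6, C=6
  Priority 2, burst=5, C=11
  Priority 3, burst=11, C=22
Average turnaround = 39/3 = 13.0

13.0


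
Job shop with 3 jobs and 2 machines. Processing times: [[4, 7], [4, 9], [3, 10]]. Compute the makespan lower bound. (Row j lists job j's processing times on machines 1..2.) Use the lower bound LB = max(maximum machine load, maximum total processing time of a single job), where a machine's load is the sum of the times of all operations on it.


Machine loads:
  Machine 1: 4 + 4 + 3 = 11
  Machine 2: 7 + 9 + 10 = 26
Max machine load = 26
Job totals:
  Job 1: 11
  Job 2: 13
  Job 3: 13
Max job total = 13
Lower bound = max(26, 13) = 26

26


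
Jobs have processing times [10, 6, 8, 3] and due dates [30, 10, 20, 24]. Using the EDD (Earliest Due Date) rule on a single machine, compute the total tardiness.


Sort by due date (EDD order): [(6, 10), (8, 20), (3, 24), (10, 30)]
Compute completion times and tardiness:
  Job 1: p=6, d=10, C=6, tardiness=max(0,6-10)=0
  Job 2: p=8, d=20, C=14, tardiness=max(0,14-20)=0
  Job 3: p=3, d=24, C=17, tardiness=max(0,17-24)=0
  Job 4: p=10, d=30, C=27, tardiness=max(0,27-30)=0
Total tardiness = 0

0


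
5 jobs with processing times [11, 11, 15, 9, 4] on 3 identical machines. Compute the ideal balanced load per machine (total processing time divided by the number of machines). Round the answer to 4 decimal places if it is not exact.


Total processing time = 11 + 11 + 15 + 9 + 4 = 50
Number of machines = 3
Ideal balanced load = 50 / 3 = 16.6667

16.6667


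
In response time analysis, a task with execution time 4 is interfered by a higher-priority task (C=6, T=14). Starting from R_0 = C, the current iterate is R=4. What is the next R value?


R_next = C + ceil(R_prev / T_hp) * C_hp
ceil(4 / 14) = ceil(0.2857) = 1
Interference = 1 * 6 = 6
R_next = 4 + 6 = 10

10


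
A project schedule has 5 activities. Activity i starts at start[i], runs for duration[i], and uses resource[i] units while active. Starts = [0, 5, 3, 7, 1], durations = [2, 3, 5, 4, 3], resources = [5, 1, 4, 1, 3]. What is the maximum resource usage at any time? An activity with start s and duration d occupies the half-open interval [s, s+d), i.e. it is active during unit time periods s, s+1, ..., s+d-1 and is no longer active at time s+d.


Each activity i is active on [start_i, start_i + duration_i).
Compute total resource usage per time slot:
  t=0: active resources = [5], total = 5
  t=1: active resources = [5, 3], total = 8
  t=2: active resources = [3], total = 3
  t=3: active resources = [4, 3], total = 7
  t=4: active resources = [4], total = 4
  t=5: active resources = [1, 4], total = 5
  t=6: active resources = [1, 4], total = 5
  t=7: active resources = [1, 4, 1], total = 6
  t=8: active resources = [1], total = 1
  t=9: active resources = [1], total = 1
  t=10: active resources = [1], total = 1
Peak resource demand = 8

8


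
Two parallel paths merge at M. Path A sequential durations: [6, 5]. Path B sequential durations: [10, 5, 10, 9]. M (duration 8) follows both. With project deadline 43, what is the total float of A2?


Forward pass: ES(A2) = sum of predecessors on chain A = 6
EF = ES + duration = 6 + 5 = 11
Backward pass: LF(M) = deadline = 43; LS(M) = 43 - 8 = 35
LF(A2) = LS(M) - sum(successors on chain A) = 35 - 0 = 35
LS = LF - duration = 35 - 5 = 30
Total float = LS - ES = 30 - 6 = 24

24


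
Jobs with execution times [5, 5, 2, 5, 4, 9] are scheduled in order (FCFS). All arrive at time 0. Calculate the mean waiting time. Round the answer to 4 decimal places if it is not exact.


FCFS order (as given): [5, 5, 2, 5, 4, 9]
Waiting times:
  Job 1: wait = 0
  Job 2: wait = 5
  Job 3: wait = 10
  Job 4: wait = 12
  Job 5: wait = 17
  Job 6: wait = 21
Sum of waiting times = 65
Average waiting time = 65/6 = 10.8333

10.8333


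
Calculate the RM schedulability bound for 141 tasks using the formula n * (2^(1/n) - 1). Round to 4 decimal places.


Compute 2^(1/141) = 1.0049280405
Subtract 1: 1.0049280405 - 1 = 0.0049280405
Multiply by n: 141 * 0.0049280405 = 0.6948537105
Round to 4 dp: 0.6949

0.6949


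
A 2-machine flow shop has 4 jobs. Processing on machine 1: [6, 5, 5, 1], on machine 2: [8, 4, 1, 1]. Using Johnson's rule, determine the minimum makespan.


Apply Johnson's rule:
  Group 1 (a <= b): [(4, 1, 1), (1, 6, 8)]
  Group 2 (a > b): [(2, 5, 4), (3, 5, 1)]
Optimal job order: [4, 1, 2, 3]
Schedule:
  Job 4: M1 done at 1, M2 done at 2
  Job 1: M1 done at 7, M2 done at 15
  Job 2: M1 done at 12, M2 done at 19
  Job 3: M1 done at 17, M2 done at 20
Makespan = 20

20


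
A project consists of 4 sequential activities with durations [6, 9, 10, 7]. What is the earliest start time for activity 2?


Activity 2 starts after activities 1 through 1 complete.
Predecessor durations: [6]
ES = 6 = 6

6


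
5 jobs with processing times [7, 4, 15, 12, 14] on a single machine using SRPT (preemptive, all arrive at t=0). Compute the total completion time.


Since all jobs arrive at t=0, SRPT equals SPT ordering.
SPT order: [4, 7, 12, 14, 15]
Completion times:
  Job 1: p=4, C=4
  Job 2: p=7, C=11
  Job 3: p=12, C=23
  Job 4: p=14, C=37
  Job 5: p=15, C=52
Total completion time = 4 + 11 + 23 + 37 + 52 = 127

127


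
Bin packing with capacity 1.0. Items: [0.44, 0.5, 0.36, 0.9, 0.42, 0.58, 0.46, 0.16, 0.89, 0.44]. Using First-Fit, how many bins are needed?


Place items sequentially using First-Fit:
  Item 0.44 -> new Bin 1
  Item 0.5 -> Bin 1 (now 0.94)
  Item 0.36 -> new Bin 2
  Item 0.9 -> new Bin 3
  Item 0.42 -> Bin 2 (now 0.78)
  Item 0.58 -> new Bin 4
  Item 0.46 -> new Bin 5
  Item 0.16 -> Bin 2 (now 0.94)
  Item 0.89 -> new Bin 6
  Item 0.44 -> Bin 5 (now 0.9)
Total bins used = 6

6


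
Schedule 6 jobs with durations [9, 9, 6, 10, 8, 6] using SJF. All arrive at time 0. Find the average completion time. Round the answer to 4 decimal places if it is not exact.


SJF order (ascending): [6, 6, 8, 9, 9, 10]
Completion times:
  Job 1: burst=6, C=6
  Job 2: burst=6, C=12
  Job 3: burst=8, C=20
  Job 4: burst=9, C=29
  Job 5: burst=9, C=38
  Job 6: burst=10, C=48
Average completion = 153/6 = 25.5

25.5


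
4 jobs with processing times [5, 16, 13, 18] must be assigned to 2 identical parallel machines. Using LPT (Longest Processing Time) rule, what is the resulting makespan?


Sort jobs in decreasing order (LPT): [18, 16, 13, 5]
Assign each job to the least loaded machine:
  Machine 1: jobs [18, 5], load = 23
  Machine 2: jobs [16, 13], load = 29
Makespan = max load = 29

29


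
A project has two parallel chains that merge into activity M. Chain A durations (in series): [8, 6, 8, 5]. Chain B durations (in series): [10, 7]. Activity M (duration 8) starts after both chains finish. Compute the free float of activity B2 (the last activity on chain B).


ES(B2) = sum of predecessors on chain B = 10
EF(B2) = ES + duration = 10 + 7 = 17
Successor of B2 is M. ES(M) = max(sum(A), sum(B)) = max(27, 17) = 27
Free float = ES(successor) - EF(current) = 27 - 17 = 10

10


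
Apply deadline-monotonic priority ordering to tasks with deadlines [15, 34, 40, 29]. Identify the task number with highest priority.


Sort tasks by relative deadline (ascending):
  Task 1: deadline = 15
  Task 4: deadline = 29
  Task 2: deadline = 34
  Task 3: deadline = 40
Priority order (highest first): [1, 4, 2, 3]
Highest priority task = 1

1


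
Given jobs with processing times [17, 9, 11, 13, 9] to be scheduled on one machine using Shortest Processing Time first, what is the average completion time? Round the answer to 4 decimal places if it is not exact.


Sort jobs by processing time (SPT order): [9, 9, 11, 13, 17]
Compute completion times sequentially:
  Job 1: processing = 9, completes at 9
  Job 2: processing = 9, completes at 18
  Job 3: processing = 11, completes at 29
  Job 4: processing = 13, completes at 42
  Job 5: processing = 17, completes at 59
Sum of completion times = 157
Average completion time = 157/5 = 31.4

31.4


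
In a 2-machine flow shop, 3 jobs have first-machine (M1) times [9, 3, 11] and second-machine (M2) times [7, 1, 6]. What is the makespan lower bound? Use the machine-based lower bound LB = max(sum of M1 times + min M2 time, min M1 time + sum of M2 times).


LB1 = sum(M1 times) + min(M2 times) = 23 + 1 = 24
LB2 = min(M1 times) + sum(M2 times) = 3 + 14 = 17
Lower bound = max(LB1, LB2) = max(24, 17) = 24

24


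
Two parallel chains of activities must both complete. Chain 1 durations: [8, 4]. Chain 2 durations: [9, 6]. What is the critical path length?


Path A total = 8 + 4 = 12
Path B total = 9 + 6 = 15
Critical path = longest path = max(12, 15) = 15

15


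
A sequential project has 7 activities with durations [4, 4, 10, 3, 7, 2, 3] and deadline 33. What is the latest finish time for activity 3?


LF(activity 3) = deadline - sum of successor durations
Successors: activities 4 through 7 with durations [3, 7, 2, 3]
Sum of successor durations = 15
LF = 33 - 15 = 18

18


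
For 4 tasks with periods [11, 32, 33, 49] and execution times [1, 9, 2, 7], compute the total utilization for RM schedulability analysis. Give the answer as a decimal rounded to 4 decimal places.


Compute individual utilizations (exact fractions):
  Task 1: C/T = 1/11 (approx. 0.0909)
  Task 2: C/T = 9/32 (approx. 0.2813)
  Task 3: C/T = 2/33 (approx. 0.0606)
  Task 4: C/T = 7/49 = 1/7 (approx. 0.1429)
Total utilization U = 1/11 + 9/32 + 2/33 + 1/7 = 4255/7392
Rounded to 4 decimal places: U = 0.5756
RM (Liu & Layland) bound for 4 tasks = 0.756828; compare with U = 4255/7392 (approx. 0.575622)
U <= bound, so schedulable by RM sufficient condition.

0.5756


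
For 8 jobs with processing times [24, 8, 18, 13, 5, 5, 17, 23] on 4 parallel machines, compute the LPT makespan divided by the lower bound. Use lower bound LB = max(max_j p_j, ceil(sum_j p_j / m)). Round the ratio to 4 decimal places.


LPT order: [24, 23, 18, 17, 13, 8, 5, 5]
Machine loads after assignment: [29, 28, 26, 30]
LPT makespan = 30
Lower bound = max(max_job, ceil(total/4)) = max(24, 29) = 29
Ratio = 30 / 29 = 1.0345

1.0345


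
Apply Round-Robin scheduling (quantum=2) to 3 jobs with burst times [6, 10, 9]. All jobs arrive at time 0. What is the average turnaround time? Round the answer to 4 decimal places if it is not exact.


Time quantum = 2
Execution trace:
  J1 runs 2 units, time = 2
  J2 runs 2 units, time = 4
  J3 runs 2 units, time = 6
  J1 runs 2 units, time = 8
  J2 runs 2 units, time = 10
  J3 runs 2 units, time = 12
  J1 runs 2 units, time = 14
  J2 runs 2 units, time = 16
  J3 runs 2 units, time = 18
  J2 runs 2 units, time = 20
  J3 runs 2 units, time = 22
  J2 runs 2 units, time = 24
  J3 runs 1 units, time = 25
Finish times: [14, 24, 25]
Average turnaround = 63/3 = 21.0

21.0


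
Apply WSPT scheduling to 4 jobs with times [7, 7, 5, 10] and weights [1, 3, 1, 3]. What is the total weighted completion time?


Compute p/w ratios and sort ascending (WSPT): [(7, 3), (10, 3), (5, 1), (7, 1)]
Compute weighted completion times:
  Job (p=7,w=3): C=7, w*C=3*7=21
  Job (p=10,w=3): C=17, w*C=3*17=51
  Job (p=5,w=1): C=22, w*C=1*22=22
  Job (p=7,w=1): C=29, w*C=1*29=29
Total weighted completion time = 123

123
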